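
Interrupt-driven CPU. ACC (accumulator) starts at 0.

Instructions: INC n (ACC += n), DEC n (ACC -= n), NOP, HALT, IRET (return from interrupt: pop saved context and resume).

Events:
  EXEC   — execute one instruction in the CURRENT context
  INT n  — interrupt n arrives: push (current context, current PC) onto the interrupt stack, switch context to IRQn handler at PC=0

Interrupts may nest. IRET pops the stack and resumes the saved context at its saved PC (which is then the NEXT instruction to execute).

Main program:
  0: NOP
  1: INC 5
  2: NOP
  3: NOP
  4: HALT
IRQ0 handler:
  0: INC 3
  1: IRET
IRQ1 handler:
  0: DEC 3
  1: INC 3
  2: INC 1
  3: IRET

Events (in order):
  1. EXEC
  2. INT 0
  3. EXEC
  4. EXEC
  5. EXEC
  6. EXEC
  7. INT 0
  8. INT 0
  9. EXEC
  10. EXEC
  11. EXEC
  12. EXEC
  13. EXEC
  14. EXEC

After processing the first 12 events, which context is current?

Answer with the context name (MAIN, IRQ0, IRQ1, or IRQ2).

Event 1 (EXEC): [MAIN] PC=0: NOP
Event 2 (INT 0): INT 0 arrives: push (MAIN, PC=1), enter IRQ0 at PC=0 (depth now 1)
Event 3 (EXEC): [IRQ0] PC=0: INC 3 -> ACC=3
Event 4 (EXEC): [IRQ0] PC=1: IRET -> resume MAIN at PC=1 (depth now 0)
Event 5 (EXEC): [MAIN] PC=1: INC 5 -> ACC=8
Event 6 (EXEC): [MAIN] PC=2: NOP
Event 7 (INT 0): INT 0 arrives: push (MAIN, PC=3), enter IRQ0 at PC=0 (depth now 1)
Event 8 (INT 0): INT 0 arrives: push (IRQ0, PC=0), enter IRQ0 at PC=0 (depth now 2)
Event 9 (EXEC): [IRQ0] PC=0: INC 3 -> ACC=11
Event 10 (EXEC): [IRQ0] PC=1: IRET -> resume IRQ0 at PC=0 (depth now 1)
Event 11 (EXEC): [IRQ0] PC=0: INC 3 -> ACC=14
Event 12 (EXEC): [IRQ0] PC=1: IRET -> resume MAIN at PC=3 (depth now 0)

Answer: MAIN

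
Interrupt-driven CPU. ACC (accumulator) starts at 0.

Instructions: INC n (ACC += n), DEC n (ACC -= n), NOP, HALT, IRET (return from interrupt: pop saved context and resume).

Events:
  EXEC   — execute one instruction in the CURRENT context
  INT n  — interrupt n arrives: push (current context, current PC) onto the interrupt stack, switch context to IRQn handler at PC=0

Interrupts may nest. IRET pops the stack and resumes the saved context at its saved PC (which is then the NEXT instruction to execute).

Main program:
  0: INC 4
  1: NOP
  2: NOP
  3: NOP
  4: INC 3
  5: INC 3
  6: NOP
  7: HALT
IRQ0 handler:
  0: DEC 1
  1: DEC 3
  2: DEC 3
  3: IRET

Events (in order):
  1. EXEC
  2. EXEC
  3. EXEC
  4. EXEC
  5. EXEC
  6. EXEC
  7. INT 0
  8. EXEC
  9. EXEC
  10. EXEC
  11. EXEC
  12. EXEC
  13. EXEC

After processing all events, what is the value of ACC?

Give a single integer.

Event 1 (EXEC): [MAIN] PC=0: INC 4 -> ACC=4
Event 2 (EXEC): [MAIN] PC=1: NOP
Event 3 (EXEC): [MAIN] PC=2: NOP
Event 4 (EXEC): [MAIN] PC=3: NOP
Event 5 (EXEC): [MAIN] PC=4: INC 3 -> ACC=7
Event 6 (EXEC): [MAIN] PC=5: INC 3 -> ACC=10
Event 7 (INT 0): INT 0 arrives: push (MAIN, PC=6), enter IRQ0 at PC=0 (depth now 1)
Event 8 (EXEC): [IRQ0] PC=0: DEC 1 -> ACC=9
Event 9 (EXEC): [IRQ0] PC=1: DEC 3 -> ACC=6
Event 10 (EXEC): [IRQ0] PC=2: DEC 3 -> ACC=3
Event 11 (EXEC): [IRQ0] PC=3: IRET -> resume MAIN at PC=6 (depth now 0)
Event 12 (EXEC): [MAIN] PC=6: NOP
Event 13 (EXEC): [MAIN] PC=7: HALT

Answer: 3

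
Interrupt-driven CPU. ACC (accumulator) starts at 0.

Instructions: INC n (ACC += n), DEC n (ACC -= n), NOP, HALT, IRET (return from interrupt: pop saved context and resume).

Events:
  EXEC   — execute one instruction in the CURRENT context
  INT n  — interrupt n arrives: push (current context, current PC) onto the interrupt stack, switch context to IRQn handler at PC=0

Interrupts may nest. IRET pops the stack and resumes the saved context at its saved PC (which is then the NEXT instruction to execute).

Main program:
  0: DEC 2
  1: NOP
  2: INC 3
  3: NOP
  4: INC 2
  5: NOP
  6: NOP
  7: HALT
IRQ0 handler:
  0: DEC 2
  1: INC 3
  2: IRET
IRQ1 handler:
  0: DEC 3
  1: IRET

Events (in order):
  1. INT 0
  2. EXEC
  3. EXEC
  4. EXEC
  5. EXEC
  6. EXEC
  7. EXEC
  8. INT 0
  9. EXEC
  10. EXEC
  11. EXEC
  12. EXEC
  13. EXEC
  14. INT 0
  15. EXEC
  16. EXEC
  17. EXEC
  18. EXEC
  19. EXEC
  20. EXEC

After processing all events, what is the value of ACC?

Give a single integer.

Answer: 6

Derivation:
Event 1 (INT 0): INT 0 arrives: push (MAIN, PC=0), enter IRQ0 at PC=0 (depth now 1)
Event 2 (EXEC): [IRQ0] PC=0: DEC 2 -> ACC=-2
Event 3 (EXEC): [IRQ0] PC=1: INC 3 -> ACC=1
Event 4 (EXEC): [IRQ0] PC=2: IRET -> resume MAIN at PC=0 (depth now 0)
Event 5 (EXEC): [MAIN] PC=0: DEC 2 -> ACC=-1
Event 6 (EXEC): [MAIN] PC=1: NOP
Event 7 (EXEC): [MAIN] PC=2: INC 3 -> ACC=2
Event 8 (INT 0): INT 0 arrives: push (MAIN, PC=3), enter IRQ0 at PC=0 (depth now 1)
Event 9 (EXEC): [IRQ0] PC=0: DEC 2 -> ACC=0
Event 10 (EXEC): [IRQ0] PC=1: INC 3 -> ACC=3
Event 11 (EXEC): [IRQ0] PC=2: IRET -> resume MAIN at PC=3 (depth now 0)
Event 12 (EXEC): [MAIN] PC=3: NOP
Event 13 (EXEC): [MAIN] PC=4: INC 2 -> ACC=5
Event 14 (INT 0): INT 0 arrives: push (MAIN, PC=5), enter IRQ0 at PC=0 (depth now 1)
Event 15 (EXEC): [IRQ0] PC=0: DEC 2 -> ACC=3
Event 16 (EXEC): [IRQ0] PC=1: INC 3 -> ACC=6
Event 17 (EXEC): [IRQ0] PC=2: IRET -> resume MAIN at PC=5 (depth now 0)
Event 18 (EXEC): [MAIN] PC=5: NOP
Event 19 (EXEC): [MAIN] PC=6: NOP
Event 20 (EXEC): [MAIN] PC=7: HALT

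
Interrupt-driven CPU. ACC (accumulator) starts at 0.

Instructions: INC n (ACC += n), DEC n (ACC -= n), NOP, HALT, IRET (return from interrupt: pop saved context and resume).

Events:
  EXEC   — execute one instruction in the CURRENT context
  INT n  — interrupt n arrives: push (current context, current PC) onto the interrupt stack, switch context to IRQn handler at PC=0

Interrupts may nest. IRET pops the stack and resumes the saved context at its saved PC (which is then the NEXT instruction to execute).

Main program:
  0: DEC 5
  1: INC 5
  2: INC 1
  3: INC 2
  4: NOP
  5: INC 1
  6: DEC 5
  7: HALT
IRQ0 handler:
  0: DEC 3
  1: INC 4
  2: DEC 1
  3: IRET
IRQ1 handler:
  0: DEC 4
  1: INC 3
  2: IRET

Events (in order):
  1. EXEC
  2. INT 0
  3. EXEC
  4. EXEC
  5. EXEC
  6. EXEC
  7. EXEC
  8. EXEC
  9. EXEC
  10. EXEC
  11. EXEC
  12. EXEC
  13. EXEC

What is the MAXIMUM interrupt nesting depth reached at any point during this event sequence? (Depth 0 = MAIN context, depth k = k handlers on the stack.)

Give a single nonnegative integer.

Event 1 (EXEC): [MAIN] PC=0: DEC 5 -> ACC=-5 [depth=0]
Event 2 (INT 0): INT 0 arrives: push (MAIN, PC=1), enter IRQ0 at PC=0 (depth now 1) [depth=1]
Event 3 (EXEC): [IRQ0] PC=0: DEC 3 -> ACC=-8 [depth=1]
Event 4 (EXEC): [IRQ0] PC=1: INC 4 -> ACC=-4 [depth=1]
Event 5 (EXEC): [IRQ0] PC=2: DEC 1 -> ACC=-5 [depth=1]
Event 6 (EXEC): [IRQ0] PC=3: IRET -> resume MAIN at PC=1 (depth now 0) [depth=0]
Event 7 (EXEC): [MAIN] PC=1: INC 5 -> ACC=0 [depth=0]
Event 8 (EXEC): [MAIN] PC=2: INC 1 -> ACC=1 [depth=0]
Event 9 (EXEC): [MAIN] PC=3: INC 2 -> ACC=3 [depth=0]
Event 10 (EXEC): [MAIN] PC=4: NOP [depth=0]
Event 11 (EXEC): [MAIN] PC=5: INC 1 -> ACC=4 [depth=0]
Event 12 (EXEC): [MAIN] PC=6: DEC 5 -> ACC=-1 [depth=0]
Event 13 (EXEC): [MAIN] PC=7: HALT [depth=0]
Max depth observed: 1

Answer: 1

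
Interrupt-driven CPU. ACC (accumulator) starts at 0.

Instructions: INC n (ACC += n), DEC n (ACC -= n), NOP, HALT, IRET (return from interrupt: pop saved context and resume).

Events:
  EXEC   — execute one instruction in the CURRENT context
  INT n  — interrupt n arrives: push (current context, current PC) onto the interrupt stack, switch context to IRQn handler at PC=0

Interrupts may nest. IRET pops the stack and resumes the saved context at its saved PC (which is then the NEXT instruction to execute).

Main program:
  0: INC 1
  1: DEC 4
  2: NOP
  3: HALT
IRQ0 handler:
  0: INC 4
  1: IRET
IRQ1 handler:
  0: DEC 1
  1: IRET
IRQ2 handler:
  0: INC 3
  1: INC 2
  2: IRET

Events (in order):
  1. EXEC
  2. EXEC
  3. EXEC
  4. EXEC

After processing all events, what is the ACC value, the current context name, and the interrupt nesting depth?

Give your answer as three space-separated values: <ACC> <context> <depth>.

Answer: -3 MAIN 0

Derivation:
Event 1 (EXEC): [MAIN] PC=0: INC 1 -> ACC=1
Event 2 (EXEC): [MAIN] PC=1: DEC 4 -> ACC=-3
Event 3 (EXEC): [MAIN] PC=2: NOP
Event 4 (EXEC): [MAIN] PC=3: HALT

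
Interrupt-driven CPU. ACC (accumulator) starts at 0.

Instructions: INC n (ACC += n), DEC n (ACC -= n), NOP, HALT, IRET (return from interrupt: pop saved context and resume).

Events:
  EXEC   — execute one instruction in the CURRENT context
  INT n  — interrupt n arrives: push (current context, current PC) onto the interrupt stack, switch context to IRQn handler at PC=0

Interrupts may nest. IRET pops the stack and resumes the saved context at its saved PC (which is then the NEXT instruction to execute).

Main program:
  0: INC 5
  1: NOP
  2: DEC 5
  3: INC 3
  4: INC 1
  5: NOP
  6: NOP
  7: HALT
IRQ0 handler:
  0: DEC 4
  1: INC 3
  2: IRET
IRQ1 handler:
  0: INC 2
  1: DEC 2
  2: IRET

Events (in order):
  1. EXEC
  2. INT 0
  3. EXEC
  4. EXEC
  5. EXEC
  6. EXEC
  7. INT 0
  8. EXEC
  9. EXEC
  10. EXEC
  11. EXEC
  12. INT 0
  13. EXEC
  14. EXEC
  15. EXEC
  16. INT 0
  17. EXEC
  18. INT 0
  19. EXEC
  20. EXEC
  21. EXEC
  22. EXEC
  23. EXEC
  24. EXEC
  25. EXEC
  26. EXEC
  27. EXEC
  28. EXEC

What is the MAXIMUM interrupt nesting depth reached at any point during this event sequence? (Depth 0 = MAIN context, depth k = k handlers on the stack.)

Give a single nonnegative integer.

Event 1 (EXEC): [MAIN] PC=0: INC 5 -> ACC=5 [depth=0]
Event 2 (INT 0): INT 0 arrives: push (MAIN, PC=1), enter IRQ0 at PC=0 (depth now 1) [depth=1]
Event 3 (EXEC): [IRQ0] PC=0: DEC 4 -> ACC=1 [depth=1]
Event 4 (EXEC): [IRQ0] PC=1: INC 3 -> ACC=4 [depth=1]
Event 5 (EXEC): [IRQ0] PC=2: IRET -> resume MAIN at PC=1 (depth now 0) [depth=0]
Event 6 (EXEC): [MAIN] PC=1: NOP [depth=0]
Event 7 (INT 0): INT 0 arrives: push (MAIN, PC=2), enter IRQ0 at PC=0 (depth now 1) [depth=1]
Event 8 (EXEC): [IRQ0] PC=0: DEC 4 -> ACC=0 [depth=1]
Event 9 (EXEC): [IRQ0] PC=1: INC 3 -> ACC=3 [depth=1]
Event 10 (EXEC): [IRQ0] PC=2: IRET -> resume MAIN at PC=2 (depth now 0) [depth=0]
Event 11 (EXEC): [MAIN] PC=2: DEC 5 -> ACC=-2 [depth=0]
Event 12 (INT 0): INT 0 arrives: push (MAIN, PC=3), enter IRQ0 at PC=0 (depth now 1) [depth=1]
Event 13 (EXEC): [IRQ0] PC=0: DEC 4 -> ACC=-6 [depth=1]
Event 14 (EXEC): [IRQ0] PC=1: INC 3 -> ACC=-3 [depth=1]
Event 15 (EXEC): [IRQ0] PC=2: IRET -> resume MAIN at PC=3 (depth now 0) [depth=0]
Event 16 (INT 0): INT 0 arrives: push (MAIN, PC=3), enter IRQ0 at PC=0 (depth now 1) [depth=1]
Event 17 (EXEC): [IRQ0] PC=0: DEC 4 -> ACC=-7 [depth=1]
Event 18 (INT 0): INT 0 arrives: push (IRQ0, PC=1), enter IRQ0 at PC=0 (depth now 2) [depth=2]
Event 19 (EXEC): [IRQ0] PC=0: DEC 4 -> ACC=-11 [depth=2]
Event 20 (EXEC): [IRQ0] PC=1: INC 3 -> ACC=-8 [depth=2]
Event 21 (EXEC): [IRQ0] PC=2: IRET -> resume IRQ0 at PC=1 (depth now 1) [depth=1]
Event 22 (EXEC): [IRQ0] PC=1: INC 3 -> ACC=-5 [depth=1]
Event 23 (EXEC): [IRQ0] PC=2: IRET -> resume MAIN at PC=3 (depth now 0) [depth=0]
Event 24 (EXEC): [MAIN] PC=3: INC 3 -> ACC=-2 [depth=0]
Event 25 (EXEC): [MAIN] PC=4: INC 1 -> ACC=-1 [depth=0]
Event 26 (EXEC): [MAIN] PC=5: NOP [depth=0]
Event 27 (EXEC): [MAIN] PC=6: NOP [depth=0]
Event 28 (EXEC): [MAIN] PC=7: HALT [depth=0]
Max depth observed: 2

Answer: 2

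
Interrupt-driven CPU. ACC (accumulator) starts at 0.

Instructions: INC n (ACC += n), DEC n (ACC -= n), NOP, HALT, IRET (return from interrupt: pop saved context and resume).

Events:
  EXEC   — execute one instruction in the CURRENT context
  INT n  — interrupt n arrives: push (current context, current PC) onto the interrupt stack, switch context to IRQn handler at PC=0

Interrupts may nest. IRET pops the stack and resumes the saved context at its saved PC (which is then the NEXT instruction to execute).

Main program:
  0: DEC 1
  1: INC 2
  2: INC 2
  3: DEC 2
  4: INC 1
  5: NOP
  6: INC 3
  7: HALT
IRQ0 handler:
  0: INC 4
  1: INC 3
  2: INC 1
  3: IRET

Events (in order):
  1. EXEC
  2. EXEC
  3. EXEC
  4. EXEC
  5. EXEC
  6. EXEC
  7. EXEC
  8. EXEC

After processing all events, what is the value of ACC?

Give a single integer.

Event 1 (EXEC): [MAIN] PC=0: DEC 1 -> ACC=-1
Event 2 (EXEC): [MAIN] PC=1: INC 2 -> ACC=1
Event 3 (EXEC): [MAIN] PC=2: INC 2 -> ACC=3
Event 4 (EXEC): [MAIN] PC=3: DEC 2 -> ACC=1
Event 5 (EXEC): [MAIN] PC=4: INC 1 -> ACC=2
Event 6 (EXEC): [MAIN] PC=5: NOP
Event 7 (EXEC): [MAIN] PC=6: INC 3 -> ACC=5
Event 8 (EXEC): [MAIN] PC=7: HALT

Answer: 5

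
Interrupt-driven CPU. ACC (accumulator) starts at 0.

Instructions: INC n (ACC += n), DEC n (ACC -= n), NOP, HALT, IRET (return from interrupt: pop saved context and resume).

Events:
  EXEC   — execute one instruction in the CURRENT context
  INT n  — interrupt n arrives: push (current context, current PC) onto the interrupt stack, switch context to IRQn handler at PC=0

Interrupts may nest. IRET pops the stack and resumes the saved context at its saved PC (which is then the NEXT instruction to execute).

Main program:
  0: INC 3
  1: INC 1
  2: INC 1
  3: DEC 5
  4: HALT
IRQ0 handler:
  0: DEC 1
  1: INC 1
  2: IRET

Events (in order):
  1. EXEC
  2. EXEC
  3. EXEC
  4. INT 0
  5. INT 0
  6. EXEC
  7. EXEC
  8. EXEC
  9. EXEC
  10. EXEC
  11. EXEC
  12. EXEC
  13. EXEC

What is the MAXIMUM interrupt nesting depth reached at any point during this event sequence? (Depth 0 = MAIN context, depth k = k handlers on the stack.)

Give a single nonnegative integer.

Event 1 (EXEC): [MAIN] PC=0: INC 3 -> ACC=3 [depth=0]
Event 2 (EXEC): [MAIN] PC=1: INC 1 -> ACC=4 [depth=0]
Event 3 (EXEC): [MAIN] PC=2: INC 1 -> ACC=5 [depth=0]
Event 4 (INT 0): INT 0 arrives: push (MAIN, PC=3), enter IRQ0 at PC=0 (depth now 1) [depth=1]
Event 5 (INT 0): INT 0 arrives: push (IRQ0, PC=0), enter IRQ0 at PC=0 (depth now 2) [depth=2]
Event 6 (EXEC): [IRQ0] PC=0: DEC 1 -> ACC=4 [depth=2]
Event 7 (EXEC): [IRQ0] PC=1: INC 1 -> ACC=5 [depth=2]
Event 8 (EXEC): [IRQ0] PC=2: IRET -> resume IRQ0 at PC=0 (depth now 1) [depth=1]
Event 9 (EXEC): [IRQ0] PC=0: DEC 1 -> ACC=4 [depth=1]
Event 10 (EXEC): [IRQ0] PC=1: INC 1 -> ACC=5 [depth=1]
Event 11 (EXEC): [IRQ0] PC=2: IRET -> resume MAIN at PC=3 (depth now 0) [depth=0]
Event 12 (EXEC): [MAIN] PC=3: DEC 5 -> ACC=0 [depth=0]
Event 13 (EXEC): [MAIN] PC=4: HALT [depth=0]
Max depth observed: 2

Answer: 2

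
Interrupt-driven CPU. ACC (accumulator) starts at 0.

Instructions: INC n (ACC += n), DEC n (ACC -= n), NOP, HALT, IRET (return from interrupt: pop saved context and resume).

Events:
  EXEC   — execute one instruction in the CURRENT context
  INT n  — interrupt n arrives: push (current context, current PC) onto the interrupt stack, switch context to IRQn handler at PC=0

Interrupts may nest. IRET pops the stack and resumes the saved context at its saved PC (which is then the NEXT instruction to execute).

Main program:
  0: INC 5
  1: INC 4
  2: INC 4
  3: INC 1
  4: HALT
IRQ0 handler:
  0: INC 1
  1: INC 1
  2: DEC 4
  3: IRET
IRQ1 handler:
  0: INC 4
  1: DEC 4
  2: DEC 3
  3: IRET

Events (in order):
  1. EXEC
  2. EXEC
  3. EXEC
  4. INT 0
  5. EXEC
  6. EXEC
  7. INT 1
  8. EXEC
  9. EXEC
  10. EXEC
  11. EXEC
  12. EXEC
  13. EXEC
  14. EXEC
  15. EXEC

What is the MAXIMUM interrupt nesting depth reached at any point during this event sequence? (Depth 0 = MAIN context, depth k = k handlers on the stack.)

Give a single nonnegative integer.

Answer: 2

Derivation:
Event 1 (EXEC): [MAIN] PC=0: INC 5 -> ACC=5 [depth=0]
Event 2 (EXEC): [MAIN] PC=1: INC 4 -> ACC=9 [depth=0]
Event 3 (EXEC): [MAIN] PC=2: INC 4 -> ACC=13 [depth=0]
Event 4 (INT 0): INT 0 arrives: push (MAIN, PC=3), enter IRQ0 at PC=0 (depth now 1) [depth=1]
Event 5 (EXEC): [IRQ0] PC=0: INC 1 -> ACC=14 [depth=1]
Event 6 (EXEC): [IRQ0] PC=1: INC 1 -> ACC=15 [depth=1]
Event 7 (INT 1): INT 1 arrives: push (IRQ0, PC=2), enter IRQ1 at PC=0 (depth now 2) [depth=2]
Event 8 (EXEC): [IRQ1] PC=0: INC 4 -> ACC=19 [depth=2]
Event 9 (EXEC): [IRQ1] PC=1: DEC 4 -> ACC=15 [depth=2]
Event 10 (EXEC): [IRQ1] PC=2: DEC 3 -> ACC=12 [depth=2]
Event 11 (EXEC): [IRQ1] PC=3: IRET -> resume IRQ0 at PC=2 (depth now 1) [depth=1]
Event 12 (EXEC): [IRQ0] PC=2: DEC 4 -> ACC=8 [depth=1]
Event 13 (EXEC): [IRQ0] PC=3: IRET -> resume MAIN at PC=3 (depth now 0) [depth=0]
Event 14 (EXEC): [MAIN] PC=3: INC 1 -> ACC=9 [depth=0]
Event 15 (EXEC): [MAIN] PC=4: HALT [depth=0]
Max depth observed: 2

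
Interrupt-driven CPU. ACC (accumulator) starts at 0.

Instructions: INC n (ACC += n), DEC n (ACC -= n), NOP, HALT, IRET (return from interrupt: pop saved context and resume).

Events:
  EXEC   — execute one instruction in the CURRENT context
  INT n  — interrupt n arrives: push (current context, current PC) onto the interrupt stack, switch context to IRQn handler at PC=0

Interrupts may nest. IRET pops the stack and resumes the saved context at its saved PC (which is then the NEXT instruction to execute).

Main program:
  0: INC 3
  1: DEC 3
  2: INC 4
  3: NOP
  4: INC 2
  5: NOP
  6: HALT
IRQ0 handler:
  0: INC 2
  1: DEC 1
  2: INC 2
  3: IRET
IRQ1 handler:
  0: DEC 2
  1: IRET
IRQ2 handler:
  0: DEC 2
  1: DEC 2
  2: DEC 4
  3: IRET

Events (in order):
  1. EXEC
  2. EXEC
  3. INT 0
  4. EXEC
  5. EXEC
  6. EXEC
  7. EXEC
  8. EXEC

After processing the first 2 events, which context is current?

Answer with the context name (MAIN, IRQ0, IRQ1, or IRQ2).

Event 1 (EXEC): [MAIN] PC=0: INC 3 -> ACC=3
Event 2 (EXEC): [MAIN] PC=1: DEC 3 -> ACC=0

Answer: MAIN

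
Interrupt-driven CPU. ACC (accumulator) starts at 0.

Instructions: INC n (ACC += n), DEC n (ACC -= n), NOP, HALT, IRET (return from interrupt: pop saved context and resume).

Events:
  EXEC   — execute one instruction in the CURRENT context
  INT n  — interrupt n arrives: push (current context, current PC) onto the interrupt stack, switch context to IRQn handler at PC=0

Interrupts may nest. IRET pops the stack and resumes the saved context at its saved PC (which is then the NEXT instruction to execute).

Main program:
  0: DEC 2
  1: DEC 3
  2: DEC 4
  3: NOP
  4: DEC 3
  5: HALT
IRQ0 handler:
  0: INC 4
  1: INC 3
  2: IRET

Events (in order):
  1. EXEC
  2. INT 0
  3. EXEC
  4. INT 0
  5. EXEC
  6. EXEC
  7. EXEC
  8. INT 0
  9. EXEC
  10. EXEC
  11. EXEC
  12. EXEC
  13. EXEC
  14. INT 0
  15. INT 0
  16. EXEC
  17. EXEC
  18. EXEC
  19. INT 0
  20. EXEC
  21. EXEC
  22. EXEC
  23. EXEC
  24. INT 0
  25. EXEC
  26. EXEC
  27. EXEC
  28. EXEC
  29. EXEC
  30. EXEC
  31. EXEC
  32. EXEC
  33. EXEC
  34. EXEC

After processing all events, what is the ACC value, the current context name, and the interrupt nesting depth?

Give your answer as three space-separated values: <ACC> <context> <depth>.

Event 1 (EXEC): [MAIN] PC=0: DEC 2 -> ACC=-2
Event 2 (INT 0): INT 0 arrives: push (MAIN, PC=1), enter IRQ0 at PC=0 (depth now 1)
Event 3 (EXEC): [IRQ0] PC=0: INC 4 -> ACC=2
Event 4 (INT 0): INT 0 arrives: push (IRQ0, PC=1), enter IRQ0 at PC=0 (depth now 2)
Event 5 (EXEC): [IRQ0] PC=0: INC 4 -> ACC=6
Event 6 (EXEC): [IRQ0] PC=1: INC 3 -> ACC=9
Event 7 (EXEC): [IRQ0] PC=2: IRET -> resume IRQ0 at PC=1 (depth now 1)
Event 8 (INT 0): INT 0 arrives: push (IRQ0, PC=1), enter IRQ0 at PC=0 (depth now 2)
Event 9 (EXEC): [IRQ0] PC=0: INC 4 -> ACC=13
Event 10 (EXEC): [IRQ0] PC=1: INC 3 -> ACC=16
Event 11 (EXEC): [IRQ0] PC=2: IRET -> resume IRQ0 at PC=1 (depth now 1)
Event 12 (EXEC): [IRQ0] PC=1: INC 3 -> ACC=19
Event 13 (EXEC): [IRQ0] PC=2: IRET -> resume MAIN at PC=1 (depth now 0)
Event 14 (INT 0): INT 0 arrives: push (MAIN, PC=1), enter IRQ0 at PC=0 (depth now 1)
Event 15 (INT 0): INT 0 arrives: push (IRQ0, PC=0), enter IRQ0 at PC=0 (depth now 2)
Event 16 (EXEC): [IRQ0] PC=0: INC 4 -> ACC=23
Event 17 (EXEC): [IRQ0] PC=1: INC 3 -> ACC=26
Event 18 (EXEC): [IRQ0] PC=2: IRET -> resume IRQ0 at PC=0 (depth now 1)
Event 19 (INT 0): INT 0 arrives: push (IRQ0, PC=0), enter IRQ0 at PC=0 (depth now 2)
Event 20 (EXEC): [IRQ0] PC=0: INC 4 -> ACC=30
Event 21 (EXEC): [IRQ0] PC=1: INC 3 -> ACC=33
Event 22 (EXEC): [IRQ0] PC=2: IRET -> resume IRQ0 at PC=0 (depth now 1)
Event 23 (EXEC): [IRQ0] PC=0: INC 4 -> ACC=37
Event 24 (INT 0): INT 0 arrives: push (IRQ0, PC=1), enter IRQ0 at PC=0 (depth now 2)
Event 25 (EXEC): [IRQ0] PC=0: INC 4 -> ACC=41
Event 26 (EXEC): [IRQ0] PC=1: INC 3 -> ACC=44
Event 27 (EXEC): [IRQ0] PC=2: IRET -> resume IRQ0 at PC=1 (depth now 1)
Event 28 (EXEC): [IRQ0] PC=1: INC 3 -> ACC=47
Event 29 (EXEC): [IRQ0] PC=2: IRET -> resume MAIN at PC=1 (depth now 0)
Event 30 (EXEC): [MAIN] PC=1: DEC 3 -> ACC=44
Event 31 (EXEC): [MAIN] PC=2: DEC 4 -> ACC=40
Event 32 (EXEC): [MAIN] PC=3: NOP
Event 33 (EXEC): [MAIN] PC=4: DEC 3 -> ACC=37
Event 34 (EXEC): [MAIN] PC=5: HALT

Answer: 37 MAIN 0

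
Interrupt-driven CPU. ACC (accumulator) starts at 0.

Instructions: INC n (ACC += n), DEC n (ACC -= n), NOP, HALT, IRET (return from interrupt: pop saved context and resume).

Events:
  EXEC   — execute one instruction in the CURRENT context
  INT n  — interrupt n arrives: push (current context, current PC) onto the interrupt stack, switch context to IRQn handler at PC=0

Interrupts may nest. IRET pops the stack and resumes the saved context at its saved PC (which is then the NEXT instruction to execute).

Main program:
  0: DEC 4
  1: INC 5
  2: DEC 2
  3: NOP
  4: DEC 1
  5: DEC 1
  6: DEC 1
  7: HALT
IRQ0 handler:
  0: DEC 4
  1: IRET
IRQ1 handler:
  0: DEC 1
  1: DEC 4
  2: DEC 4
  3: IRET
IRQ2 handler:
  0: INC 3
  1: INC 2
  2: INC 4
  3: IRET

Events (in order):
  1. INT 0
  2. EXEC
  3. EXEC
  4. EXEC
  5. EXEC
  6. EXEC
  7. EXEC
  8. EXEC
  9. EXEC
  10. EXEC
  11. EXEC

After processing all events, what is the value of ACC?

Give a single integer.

Event 1 (INT 0): INT 0 arrives: push (MAIN, PC=0), enter IRQ0 at PC=0 (depth now 1)
Event 2 (EXEC): [IRQ0] PC=0: DEC 4 -> ACC=-4
Event 3 (EXEC): [IRQ0] PC=1: IRET -> resume MAIN at PC=0 (depth now 0)
Event 4 (EXEC): [MAIN] PC=0: DEC 4 -> ACC=-8
Event 5 (EXEC): [MAIN] PC=1: INC 5 -> ACC=-3
Event 6 (EXEC): [MAIN] PC=2: DEC 2 -> ACC=-5
Event 7 (EXEC): [MAIN] PC=3: NOP
Event 8 (EXEC): [MAIN] PC=4: DEC 1 -> ACC=-6
Event 9 (EXEC): [MAIN] PC=5: DEC 1 -> ACC=-7
Event 10 (EXEC): [MAIN] PC=6: DEC 1 -> ACC=-8
Event 11 (EXEC): [MAIN] PC=7: HALT

Answer: -8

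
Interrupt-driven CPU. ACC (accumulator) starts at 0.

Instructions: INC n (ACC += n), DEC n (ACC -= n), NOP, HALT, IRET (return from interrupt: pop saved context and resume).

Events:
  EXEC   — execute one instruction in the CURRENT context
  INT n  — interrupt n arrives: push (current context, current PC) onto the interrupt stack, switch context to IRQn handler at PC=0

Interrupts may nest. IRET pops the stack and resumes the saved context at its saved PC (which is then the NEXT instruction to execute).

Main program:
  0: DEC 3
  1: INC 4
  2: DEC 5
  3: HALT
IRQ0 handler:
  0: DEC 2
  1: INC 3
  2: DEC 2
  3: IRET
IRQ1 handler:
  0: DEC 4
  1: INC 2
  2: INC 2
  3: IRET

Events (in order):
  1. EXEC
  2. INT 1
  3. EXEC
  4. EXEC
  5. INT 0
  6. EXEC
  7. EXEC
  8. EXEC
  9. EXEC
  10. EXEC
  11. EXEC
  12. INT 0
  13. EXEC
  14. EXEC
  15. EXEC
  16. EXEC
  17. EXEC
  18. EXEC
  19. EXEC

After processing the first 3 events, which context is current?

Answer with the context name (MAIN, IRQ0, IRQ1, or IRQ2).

Answer: IRQ1

Derivation:
Event 1 (EXEC): [MAIN] PC=0: DEC 3 -> ACC=-3
Event 2 (INT 1): INT 1 arrives: push (MAIN, PC=1), enter IRQ1 at PC=0 (depth now 1)
Event 3 (EXEC): [IRQ1] PC=0: DEC 4 -> ACC=-7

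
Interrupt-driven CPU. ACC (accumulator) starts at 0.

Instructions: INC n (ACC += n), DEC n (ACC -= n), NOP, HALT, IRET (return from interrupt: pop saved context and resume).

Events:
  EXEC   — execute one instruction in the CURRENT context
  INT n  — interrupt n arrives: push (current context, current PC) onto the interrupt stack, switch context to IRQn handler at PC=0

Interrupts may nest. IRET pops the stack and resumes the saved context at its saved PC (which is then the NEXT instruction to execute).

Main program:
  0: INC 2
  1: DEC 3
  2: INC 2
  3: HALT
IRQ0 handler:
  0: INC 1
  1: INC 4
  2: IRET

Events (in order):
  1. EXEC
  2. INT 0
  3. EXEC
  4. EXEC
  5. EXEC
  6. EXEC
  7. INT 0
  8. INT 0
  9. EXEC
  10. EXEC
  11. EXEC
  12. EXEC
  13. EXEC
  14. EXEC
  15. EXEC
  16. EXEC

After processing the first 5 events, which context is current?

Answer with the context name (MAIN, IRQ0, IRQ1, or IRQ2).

Answer: MAIN

Derivation:
Event 1 (EXEC): [MAIN] PC=0: INC 2 -> ACC=2
Event 2 (INT 0): INT 0 arrives: push (MAIN, PC=1), enter IRQ0 at PC=0 (depth now 1)
Event 3 (EXEC): [IRQ0] PC=0: INC 1 -> ACC=3
Event 4 (EXEC): [IRQ0] PC=1: INC 4 -> ACC=7
Event 5 (EXEC): [IRQ0] PC=2: IRET -> resume MAIN at PC=1 (depth now 0)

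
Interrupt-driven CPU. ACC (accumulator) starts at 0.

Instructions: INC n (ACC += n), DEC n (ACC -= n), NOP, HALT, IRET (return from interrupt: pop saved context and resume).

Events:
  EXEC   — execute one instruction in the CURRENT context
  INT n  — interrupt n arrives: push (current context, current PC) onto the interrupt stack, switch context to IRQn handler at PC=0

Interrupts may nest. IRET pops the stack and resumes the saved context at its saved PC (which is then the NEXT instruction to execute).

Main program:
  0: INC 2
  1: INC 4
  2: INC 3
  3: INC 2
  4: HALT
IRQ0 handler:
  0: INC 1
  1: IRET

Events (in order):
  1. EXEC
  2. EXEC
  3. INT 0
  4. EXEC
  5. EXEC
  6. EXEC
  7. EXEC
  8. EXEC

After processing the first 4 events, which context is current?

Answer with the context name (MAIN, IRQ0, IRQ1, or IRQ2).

Event 1 (EXEC): [MAIN] PC=0: INC 2 -> ACC=2
Event 2 (EXEC): [MAIN] PC=1: INC 4 -> ACC=6
Event 3 (INT 0): INT 0 arrives: push (MAIN, PC=2), enter IRQ0 at PC=0 (depth now 1)
Event 4 (EXEC): [IRQ0] PC=0: INC 1 -> ACC=7

Answer: IRQ0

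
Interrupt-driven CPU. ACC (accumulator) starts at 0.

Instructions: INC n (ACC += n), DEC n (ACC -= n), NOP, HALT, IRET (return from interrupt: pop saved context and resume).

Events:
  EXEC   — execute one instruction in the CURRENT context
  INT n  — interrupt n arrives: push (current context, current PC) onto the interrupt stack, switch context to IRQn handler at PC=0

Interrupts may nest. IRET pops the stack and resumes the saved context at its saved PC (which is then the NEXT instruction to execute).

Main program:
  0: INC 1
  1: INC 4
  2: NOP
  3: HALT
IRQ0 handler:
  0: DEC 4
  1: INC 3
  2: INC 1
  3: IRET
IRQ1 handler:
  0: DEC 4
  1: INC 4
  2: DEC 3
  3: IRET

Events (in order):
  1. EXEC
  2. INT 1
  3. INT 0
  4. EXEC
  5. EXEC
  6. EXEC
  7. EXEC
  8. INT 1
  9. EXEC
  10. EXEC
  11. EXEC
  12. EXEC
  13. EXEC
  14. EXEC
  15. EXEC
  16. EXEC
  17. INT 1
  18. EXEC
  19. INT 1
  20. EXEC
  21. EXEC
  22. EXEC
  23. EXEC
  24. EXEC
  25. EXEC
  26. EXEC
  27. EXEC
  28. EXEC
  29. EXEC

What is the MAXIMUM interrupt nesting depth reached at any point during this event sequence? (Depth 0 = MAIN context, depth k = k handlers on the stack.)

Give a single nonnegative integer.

Answer: 2

Derivation:
Event 1 (EXEC): [MAIN] PC=0: INC 1 -> ACC=1 [depth=0]
Event 2 (INT 1): INT 1 arrives: push (MAIN, PC=1), enter IRQ1 at PC=0 (depth now 1) [depth=1]
Event 3 (INT 0): INT 0 arrives: push (IRQ1, PC=0), enter IRQ0 at PC=0 (depth now 2) [depth=2]
Event 4 (EXEC): [IRQ0] PC=0: DEC 4 -> ACC=-3 [depth=2]
Event 5 (EXEC): [IRQ0] PC=1: INC 3 -> ACC=0 [depth=2]
Event 6 (EXEC): [IRQ0] PC=2: INC 1 -> ACC=1 [depth=2]
Event 7 (EXEC): [IRQ0] PC=3: IRET -> resume IRQ1 at PC=0 (depth now 1) [depth=1]
Event 8 (INT 1): INT 1 arrives: push (IRQ1, PC=0), enter IRQ1 at PC=0 (depth now 2) [depth=2]
Event 9 (EXEC): [IRQ1] PC=0: DEC 4 -> ACC=-3 [depth=2]
Event 10 (EXEC): [IRQ1] PC=1: INC 4 -> ACC=1 [depth=2]
Event 11 (EXEC): [IRQ1] PC=2: DEC 3 -> ACC=-2 [depth=2]
Event 12 (EXEC): [IRQ1] PC=3: IRET -> resume IRQ1 at PC=0 (depth now 1) [depth=1]
Event 13 (EXEC): [IRQ1] PC=0: DEC 4 -> ACC=-6 [depth=1]
Event 14 (EXEC): [IRQ1] PC=1: INC 4 -> ACC=-2 [depth=1]
Event 15 (EXEC): [IRQ1] PC=2: DEC 3 -> ACC=-5 [depth=1]
Event 16 (EXEC): [IRQ1] PC=3: IRET -> resume MAIN at PC=1 (depth now 0) [depth=0]
Event 17 (INT 1): INT 1 arrives: push (MAIN, PC=1), enter IRQ1 at PC=0 (depth now 1) [depth=1]
Event 18 (EXEC): [IRQ1] PC=0: DEC 4 -> ACC=-9 [depth=1]
Event 19 (INT 1): INT 1 arrives: push (IRQ1, PC=1), enter IRQ1 at PC=0 (depth now 2) [depth=2]
Event 20 (EXEC): [IRQ1] PC=0: DEC 4 -> ACC=-13 [depth=2]
Event 21 (EXEC): [IRQ1] PC=1: INC 4 -> ACC=-9 [depth=2]
Event 22 (EXEC): [IRQ1] PC=2: DEC 3 -> ACC=-12 [depth=2]
Event 23 (EXEC): [IRQ1] PC=3: IRET -> resume IRQ1 at PC=1 (depth now 1) [depth=1]
Event 24 (EXEC): [IRQ1] PC=1: INC 4 -> ACC=-8 [depth=1]
Event 25 (EXEC): [IRQ1] PC=2: DEC 3 -> ACC=-11 [depth=1]
Event 26 (EXEC): [IRQ1] PC=3: IRET -> resume MAIN at PC=1 (depth now 0) [depth=0]
Event 27 (EXEC): [MAIN] PC=1: INC 4 -> ACC=-7 [depth=0]
Event 28 (EXEC): [MAIN] PC=2: NOP [depth=0]
Event 29 (EXEC): [MAIN] PC=3: HALT [depth=0]
Max depth observed: 2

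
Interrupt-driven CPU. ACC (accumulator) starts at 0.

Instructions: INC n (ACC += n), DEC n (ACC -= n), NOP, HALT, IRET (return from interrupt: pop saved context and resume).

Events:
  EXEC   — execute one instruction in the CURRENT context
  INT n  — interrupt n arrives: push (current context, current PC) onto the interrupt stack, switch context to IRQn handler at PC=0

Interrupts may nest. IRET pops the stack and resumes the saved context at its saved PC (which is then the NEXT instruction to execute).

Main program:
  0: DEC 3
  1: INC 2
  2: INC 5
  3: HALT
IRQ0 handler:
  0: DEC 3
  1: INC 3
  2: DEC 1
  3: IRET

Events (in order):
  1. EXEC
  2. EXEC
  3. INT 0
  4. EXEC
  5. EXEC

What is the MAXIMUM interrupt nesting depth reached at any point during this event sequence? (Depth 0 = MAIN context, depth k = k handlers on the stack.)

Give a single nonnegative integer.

Answer: 1

Derivation:
Event 1 (EXEC): [MAIN] PC=0: DEC 3 -> ACC=-3 [depth=0]
Event 2 (EXEC): [MAIN] PC=1: INC 2 -> ACC=-1 [depth=0]
Event 3 (INT 0): INT 0 arrives: push (MAIN, PC=2), enter IRQ0 at PC=0 (depth now 1) [depth=1]
Event 4 (EXEC): [IRQ0] PC=0: DEC 3 -> ACC=-4 [depth=1]
Event 5 (EXEC): [IRQ0] PC=1: INC 3 -> ACC=-1 [depth=1]
Max depth observed: 1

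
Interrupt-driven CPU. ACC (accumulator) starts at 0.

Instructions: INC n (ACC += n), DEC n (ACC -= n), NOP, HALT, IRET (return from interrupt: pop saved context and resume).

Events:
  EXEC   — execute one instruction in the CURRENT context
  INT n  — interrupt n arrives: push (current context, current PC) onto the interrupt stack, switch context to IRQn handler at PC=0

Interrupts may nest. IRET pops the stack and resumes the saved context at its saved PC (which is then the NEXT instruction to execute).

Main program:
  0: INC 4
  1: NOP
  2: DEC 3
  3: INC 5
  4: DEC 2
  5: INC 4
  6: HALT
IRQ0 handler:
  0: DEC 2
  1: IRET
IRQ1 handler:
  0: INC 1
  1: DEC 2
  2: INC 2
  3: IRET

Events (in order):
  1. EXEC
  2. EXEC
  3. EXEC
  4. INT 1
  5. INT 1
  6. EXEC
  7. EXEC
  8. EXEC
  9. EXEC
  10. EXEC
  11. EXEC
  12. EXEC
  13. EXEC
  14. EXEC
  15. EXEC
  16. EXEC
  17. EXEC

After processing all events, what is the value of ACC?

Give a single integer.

Event 1 (EXEC): [MAIN] PC=0: INC 4 -> ACC=4
Event 2 (EXEC): [MAIN] PC=1: NOP
Event 3 (EXEC): [MAIN] PC=2: DEC 3 -> ACC=1
Event 4 (INT 1): INT 1 arrives: push (MAIN, PC=3), enter IRQ1 at PC=0 (depth now 1)
Event 5 (INT 1): INT 1 arrives: push (IRQ1, PC=0), enter IRQ1 at PC=0 (depth now 2)
Event 6 (EXEC): [IRQ1] PC=0: INC 1 -> ACC=2
Event 7 (EXEC): [IRQ1] PC=1: DEC 2 -> ACC=0
Event 8 (EXEC): [IRQ1] PC=2: INC 2 -> ACC=2
Event 9 (EXEC): [IRQ1] PC=3: IRET -> resume IRQ1 at PC=0 (depth now 1)
Event 10 (EXEC): [IRQ1] PC=0: INC 1 -> ACC=3
Event 11 (EXEC): [IRQ1] PC=1: DEC 2 -> ACC=1
Event 12 (EXEC): [IRQ1] PC=2: INC 2 -> ACC=3
Event 13 (EXEC): [IRQ1] PC=3: IRET -> resume MAIN at PC=3 (depth now 0)
Event 14 (EXEC): [MAIN] PC=3: INC 5 -> ACC=8
Event 15 (EXEC): [MAIN] PC=4: DEC 2 -> ACC=6
Event 16 (EXEC): [MAIN] PC=5: INC 4 -> ACC=10
Event 17 (EXEC): [MAIN] PC=6: HALT

Answer: 10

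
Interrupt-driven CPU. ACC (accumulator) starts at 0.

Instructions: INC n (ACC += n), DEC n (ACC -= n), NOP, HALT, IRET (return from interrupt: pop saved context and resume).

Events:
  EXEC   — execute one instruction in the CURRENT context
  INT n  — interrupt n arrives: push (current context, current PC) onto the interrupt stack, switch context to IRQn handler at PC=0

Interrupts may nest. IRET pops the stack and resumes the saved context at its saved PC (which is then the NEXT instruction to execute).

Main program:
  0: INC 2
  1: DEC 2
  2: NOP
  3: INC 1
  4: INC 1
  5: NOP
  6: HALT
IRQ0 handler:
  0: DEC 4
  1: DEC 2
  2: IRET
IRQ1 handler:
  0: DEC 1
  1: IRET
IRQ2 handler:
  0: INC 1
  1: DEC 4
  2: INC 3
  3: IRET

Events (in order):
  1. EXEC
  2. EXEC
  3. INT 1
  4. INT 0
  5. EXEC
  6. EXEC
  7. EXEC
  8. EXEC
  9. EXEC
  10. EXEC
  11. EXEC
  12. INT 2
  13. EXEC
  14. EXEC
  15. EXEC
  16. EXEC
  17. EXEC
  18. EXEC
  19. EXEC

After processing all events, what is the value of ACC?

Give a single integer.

Event 1 (EXEC): [MAIN] PC=0: INC 2 -> ACC=2
Event 2 (EXEC): [MAIN] PC=1: DEC 2 -> ACC=0
Event 3 (INT 1): INT 1 arrives: push (MAIN, PC=2), enter IRQ1 at PC=0 (depth now 1)
Event 4 (INT 0): INT 0 arrives: push (IRQ1, PC=0), enter IRQ0 at PC=0 (depth now 2)
Event 5 (EXEC): [IRQ0] PC=0: DEC 4 -> ACC=-4
Event 6 (EXEC): [IRQ0] PC=1: DEC 2 -> ACC=-6
Event 7 (EXEC): [IRQ0] PC=2: IRET -> resume IRQ1 at PC=0 (depth now 1)
Event 8 (EXEC): [IRQ1] PC=0: DEC 1 -> ACC=-7
Event 9 (EXEC): [IRQ1] PC=1: IRET -> resume MAIN at PC=2 (depth now 0)
Event 10 (EXEC): [MAIN] PC=2: NOP
Event 11 (EXEC): [MAIN] PC=3: INC 1 -> ACC=-6
Event 12 (INT 2): INT 2 arrives: push (MAIN, PC=4), enter IRQ2 at PC=0 (depth now 1)
Event 13 (EXEC): [IRQ2] PC=0: INC 1 -> ACC=-5
Event 14 (EXEC): [IRQ2] PC=1: DEC 4 -> ACC=-9
Event 15 (EXEC): [IRQ2] PC=2: INC 3 -> ACC=-6
Event 16 (EXEC): [IRQ2] PC=3: IRET -> resume MAIN at PC=4 (depth now 0)
Event 17 (EXEC): [MAIN] PC=4: INC 1 -> ACC=-5
Event 18 (EXEC): [MAIN] PC=5: NOP
Event 19 (EXEC): [MAIN] PC=6: HALT

Answer: -5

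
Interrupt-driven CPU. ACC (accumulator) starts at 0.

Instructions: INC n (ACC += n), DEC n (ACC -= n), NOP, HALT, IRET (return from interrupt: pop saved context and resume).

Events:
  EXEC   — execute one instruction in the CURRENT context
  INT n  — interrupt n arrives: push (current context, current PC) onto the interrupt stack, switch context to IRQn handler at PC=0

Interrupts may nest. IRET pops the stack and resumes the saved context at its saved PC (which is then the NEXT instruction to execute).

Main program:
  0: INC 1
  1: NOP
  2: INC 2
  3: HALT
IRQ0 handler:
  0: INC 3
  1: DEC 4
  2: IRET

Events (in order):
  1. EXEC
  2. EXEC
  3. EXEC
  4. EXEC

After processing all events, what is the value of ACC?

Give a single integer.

Answer: 3

Derivation:
Event 1 (EXEC): [MAIN] PC=0: INC 1 -> ACC=1
Event 2 (EXEC): [MAIN] PC=1: NOP
Event 3 (EXEC): [MAIN] PC=2: INC 2 -> ACC=3
Event 4 (EXEC): [MAIN] PC=3: HALT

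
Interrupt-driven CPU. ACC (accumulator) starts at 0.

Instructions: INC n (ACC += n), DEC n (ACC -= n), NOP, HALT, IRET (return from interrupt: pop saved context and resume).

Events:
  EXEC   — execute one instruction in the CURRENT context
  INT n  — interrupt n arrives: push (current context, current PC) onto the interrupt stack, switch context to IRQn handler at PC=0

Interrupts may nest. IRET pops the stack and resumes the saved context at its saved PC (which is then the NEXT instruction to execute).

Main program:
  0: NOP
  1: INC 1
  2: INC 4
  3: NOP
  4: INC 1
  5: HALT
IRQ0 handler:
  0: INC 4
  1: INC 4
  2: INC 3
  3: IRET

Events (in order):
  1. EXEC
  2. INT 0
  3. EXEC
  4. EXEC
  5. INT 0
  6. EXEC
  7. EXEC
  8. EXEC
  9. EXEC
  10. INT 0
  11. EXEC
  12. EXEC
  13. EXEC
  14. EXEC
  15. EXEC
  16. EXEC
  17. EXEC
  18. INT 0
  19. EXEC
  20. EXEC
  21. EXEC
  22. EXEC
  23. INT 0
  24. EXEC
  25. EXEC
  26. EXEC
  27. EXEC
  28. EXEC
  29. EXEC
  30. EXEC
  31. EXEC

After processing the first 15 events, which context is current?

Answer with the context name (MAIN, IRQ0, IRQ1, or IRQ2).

Answer: IRQ0

Derivation:
Event 1 (EXEC): [MAIN] PC=0: NOP
Event 2 (INT 0): INT 0 arrives: push (MAIN, PC=1), enter IRQ0 at PC=0 (depth now 1)
Event 3 (EXEC): [IRQ0] PC=0: INC 4 -> ACC=4
Event 4 (EXEC): [IRQ0] PC=1: INC 4 -> ACC=8
Event 5 (INT 0): INT 0 arrives: push (IRQ0, PC=2), enter IRQ0 at PC=0 (depth now 2)
Event 6 (EXEC): [IRQ0] PC=0: INC 4 -> ACC=12
Event 7 (EXEC): [IRQ0] PC=1: INC 4 -> ACC=16
Event 8 (EXEC): [IRQ0] PC=2: INC 3 -> ACC=19
Event 9 (EXEC): [IRQ0] PC=3: IRET -> resume IRQ0 at PC=2 (depth now 1)
Event 10 (INT 0): INT 0 arrives: push (IRQ0, PC=2), enter IRQ0 at PC=0 (depth now 2)
Event 11 (EXEC): [IRQ0] PC=0: INC 4 -> ACC=23
Event 12 (EXEC): [IRQ0] PC=1: INC 4 -> ACC=27
Event 13 (EXEC): [IRQ0] PC=2: INC 3 -> ACC=30
Event 14 (EXEC): [IRQ0] PC=3: IRET -> resume IRQ0 at PC=2 (depth now 1)
Event 15 (EXEC): [IRQ0] PC=2: INC 3 -> ACC=33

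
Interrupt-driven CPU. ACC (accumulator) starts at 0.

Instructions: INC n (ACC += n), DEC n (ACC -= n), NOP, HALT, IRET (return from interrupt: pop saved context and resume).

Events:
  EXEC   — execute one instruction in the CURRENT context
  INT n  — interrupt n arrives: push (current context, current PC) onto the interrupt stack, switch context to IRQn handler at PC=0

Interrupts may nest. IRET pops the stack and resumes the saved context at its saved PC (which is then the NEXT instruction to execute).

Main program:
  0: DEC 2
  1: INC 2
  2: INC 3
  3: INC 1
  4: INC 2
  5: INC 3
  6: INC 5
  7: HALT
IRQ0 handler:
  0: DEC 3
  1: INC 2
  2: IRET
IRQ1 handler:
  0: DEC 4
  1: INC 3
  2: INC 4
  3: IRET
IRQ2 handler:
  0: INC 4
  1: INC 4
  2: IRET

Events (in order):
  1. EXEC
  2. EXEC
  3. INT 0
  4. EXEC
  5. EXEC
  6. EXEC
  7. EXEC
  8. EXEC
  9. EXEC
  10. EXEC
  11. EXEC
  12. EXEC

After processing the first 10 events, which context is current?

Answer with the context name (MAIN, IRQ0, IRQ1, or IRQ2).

Answer: MAIN

Derivation:
Event 1 (EXEC): [MAIN] PC=0: DEC 2 -> ACC=-2
Event 2 (EXEC): [MAIN] PC=1: INC 2 -> ACC=0
Event 3 (INT 0): INT 0 arrives: push (MAIN, PC=2), enter IRQ0 at PC=0 (depth now 1)
Event 4 (EXEC): [IRQ0] PC=0: DEC 3 -> ACC=-3
Event 5 (EXEC): [IRQ0] PC=1: INC 2 -> ACC=-1
Event 6 (EXEC): [IRQ0] PC=2: IRET -> resume MAIN at PC=2 (depth now 0)
Event 7 (EXEC): [MAIN] PC=2: INC 3 -> ACC=2
Event 8 (EXEC): [MAIN] PC=3: INC 1 -> ACC=3
Event 9 (EXEC): [MAIN] PC=4: INC 2 -> ACC=5
Event 10 (EXEC): [MAIN] PC=5: INC 3 -> ACC=8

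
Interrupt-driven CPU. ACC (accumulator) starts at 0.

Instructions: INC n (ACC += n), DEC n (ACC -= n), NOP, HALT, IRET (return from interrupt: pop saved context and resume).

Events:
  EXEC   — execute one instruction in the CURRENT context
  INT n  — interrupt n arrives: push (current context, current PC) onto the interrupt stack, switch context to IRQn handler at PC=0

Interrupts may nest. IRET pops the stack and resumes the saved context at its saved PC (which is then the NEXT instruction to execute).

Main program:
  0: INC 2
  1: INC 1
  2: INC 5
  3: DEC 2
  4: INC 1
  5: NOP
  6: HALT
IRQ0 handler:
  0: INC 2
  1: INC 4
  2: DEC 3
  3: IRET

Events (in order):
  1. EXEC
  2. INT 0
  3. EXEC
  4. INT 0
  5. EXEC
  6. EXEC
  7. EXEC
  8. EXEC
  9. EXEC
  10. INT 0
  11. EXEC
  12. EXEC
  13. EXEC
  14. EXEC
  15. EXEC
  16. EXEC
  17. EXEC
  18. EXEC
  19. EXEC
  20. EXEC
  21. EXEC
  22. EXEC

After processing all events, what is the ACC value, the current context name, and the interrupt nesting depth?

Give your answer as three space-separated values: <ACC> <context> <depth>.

Answer: 16 MAIN 0

Derivation:
Event 1 (EXEC): [MAIN] PC=0: INC 2 -> ACC=2
Event 2 (INT 0): INT 0 arrives: push (MAIN, PC=1), enter IRQ0 at PC=0 (depth now 1)
Event 3 (EXEC): [IRQ0] PC=0: INC 2 -> ACC=4
Event 4 (INT 0): INT 0 arrives: push (IRQ0, PC=1), enter IRQ0 at PC=0 (depth now 2)
Event 5 (EXEC): [IRQ0] PC=0: INC 2 -> ACC=6
Event 6 (EXEC): [IRQ0] PC=1: INC 4 -> ACC=10
Event 7 (EXEC): [IRQ0] PC=2: DEC 3 -> ACC=7
Event 8 (EXEC): [IRQ0] PC=3: IRET -> resume IRQ0 at PC=1 (depth now 1)
Event 9 (EXEC): [IRQ0] PC=1: INC 4 -> ACC=11
Event 10 (INT 0): INT 0 arrives: push (IRQ0, PC=2), enter IRQ0 at PC=0 (depth now 2)
Event 11 (EXEC): [IRQ0] PC=0: INC 2 -> ACC=13
Event 12 (EXEC): [IRQ0] PC=1: INC 4 -> ACC=17
Event 13 (EXEC): [IRQ0] PC=2: DEC 3 -> ACC=14
Event 14 (EXEC): [IRQ0] PC=3: IRET -> resume IRQ0 at PC=2 (depth now 1)
Event 15 (EXEC): [IRQ0] PC=2: DEC 3 -> ACC=11
Event 16 (EXEC): [IRQ0] PC=3: IRET -> resume MAIN at PC=1 (depth now 0)
Event 17 (EXEC): [MAIN] PC=1: INC 1 -> ACC=12
Event 18 (EXEC): [MAIN] PC=2: INC 5 -> ACC=17
Event 19 (EXEC): [MAIN] PC=3: DEC 2 -> ACC=15
Event 20 (EXEC): [MAIN] PC=4: INC 1 -> ACC=16
Event 21 (EXEC): [MAIN] PC=5: NOP
Event 22 (EXEC): [MAIN] PC=6: HALT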